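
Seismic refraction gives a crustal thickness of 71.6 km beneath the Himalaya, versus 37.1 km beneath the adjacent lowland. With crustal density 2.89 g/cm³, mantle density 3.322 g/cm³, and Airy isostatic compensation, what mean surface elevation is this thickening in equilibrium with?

Excess crust Δ = 71.6 km − 37.1 km = 34.5 km, split between elevation h and root r with h + r = Δ.
Airy balance ρ_c h = (ρ_m − ρ_c) r gives r = h ρ_c/(ρ_m − ρ_c), so h (1 + ρ_c/(ρ_m − ρ_c)) = Δ, i.e. h = Δ (ρ_m − ρ_c)/ρ_m.
h = 34.5 km × 0.432/3.322 = 4.49 km.

4.49 km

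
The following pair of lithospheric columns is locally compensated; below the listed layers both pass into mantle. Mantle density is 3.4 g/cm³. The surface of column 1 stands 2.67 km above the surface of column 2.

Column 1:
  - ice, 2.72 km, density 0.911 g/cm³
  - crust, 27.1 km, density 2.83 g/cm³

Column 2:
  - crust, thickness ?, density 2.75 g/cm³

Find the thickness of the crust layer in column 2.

20.2 km

Take the compensation level at the base of the deeper column (depth z_c below the surface of column 1) and equate Σ ρ_i t_i down to z_c; mantle fills any gap and the z_c terms cancel.
Column 1: 2.72×0.911 + 27.1×2.83 + (z_c − 29.82)×3.4
Column 2: 2.67×0 + x×2.75 + (z_c − 2.67 − 0 − x)×3.4
The z_c×3.4 term appears on both sides and cancels. Collect the known terms of each column as K = Σ(ρt)_known − 3.4 × (depth of known layers): K_1 = 79.17092 − 3.4×29.82 = −22.21708; K_2 = 0 − 3.4×(2.67 + 0) = −9.078.
Balance: K_1 = K_2 − x×(3.4 − 2.75), so x = (K_2 − K_1)/(3.4 − 2.75) = 13.1391/0.65 = 20.2 km.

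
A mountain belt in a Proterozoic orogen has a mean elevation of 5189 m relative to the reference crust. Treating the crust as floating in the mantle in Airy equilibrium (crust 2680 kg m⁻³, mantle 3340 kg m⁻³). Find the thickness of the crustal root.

21100 m

Isostatic balance requires: the weight of the topography is balanced by the buoyancy of the root, ρ_c h = (ρ_m − ρ_c) r.
r = h · ρ_c / (ρ_m − ρ_c) = 5189 m × 2680 / (3340 − 2680) = 21100 m.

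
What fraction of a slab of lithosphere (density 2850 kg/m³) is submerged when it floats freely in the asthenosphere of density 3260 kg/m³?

87.4%

Submerged fraction = ρ_obj/ρ_fluid = 2850/3260 = 87.4%.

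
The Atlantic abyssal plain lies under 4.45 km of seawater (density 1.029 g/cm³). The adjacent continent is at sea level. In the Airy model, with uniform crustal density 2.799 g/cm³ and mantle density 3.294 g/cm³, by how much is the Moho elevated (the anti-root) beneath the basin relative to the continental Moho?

For local isostatic compensation: replacing crust with seawater at the top is compensated by replacing crust with mantle at the base: d (ρ_c − ρ_w) = a (ρ_m − ρ_c).
a = d (ρ_c − ρ_w)/(ρ_m − ρ_c) = 4.45 km × 1.77/0.495 = 15.9 km.

15.9 km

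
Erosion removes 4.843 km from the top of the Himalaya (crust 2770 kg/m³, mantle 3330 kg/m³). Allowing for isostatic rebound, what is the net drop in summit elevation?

0.814 km

Rebound u = e ρ_c/ρ_m = 4.843 km × 2770/3330 = 4.029 km.
Net surface drop = e − u = 4.843 km − 4.029 km = e (ρ_m − ρ_c)/ρ_m = 0.814 km.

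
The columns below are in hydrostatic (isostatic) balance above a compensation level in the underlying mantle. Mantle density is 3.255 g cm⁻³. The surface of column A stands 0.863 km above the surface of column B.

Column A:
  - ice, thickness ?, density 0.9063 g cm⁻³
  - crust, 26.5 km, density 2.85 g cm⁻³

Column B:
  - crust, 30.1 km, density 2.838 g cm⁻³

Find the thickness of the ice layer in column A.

Take the compensation level at the base of the deeper column (depth z_c below the surface of column A) and equate Σ ρ_i t_i down to z_c; mantle fills any gap and the z_c terms cancel.
Column A: x×0.9063 + 26.5×2.85 + (z_c − 26.5 − x)×3.255
Column B: 0.863×0 + 30.1×2.838 + (z_c − 0.863 − 30.1)×3.255
The z_c×3.255 term appears on both sides and cancels. Collect the known terms of each column as K = Σ(ρt)_known − 3.255 × (depth of known layers): K_A = 75.525 − 3.255×26.5 = −10.7325; K_B = 85.4238 − 3.255×(0.863 + 30.1) = −15.360765.
Balance: K_A − x×(3.255 − 0.9063) = K_B, so x = (K_A − K_B)/(3.255 − 0.9063) = 4.62826/2.3487 = 1.97 km.

1.97 km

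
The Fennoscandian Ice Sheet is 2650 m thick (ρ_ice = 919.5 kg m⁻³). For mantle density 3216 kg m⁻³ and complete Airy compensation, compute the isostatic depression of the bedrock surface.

758 m

In Airy isostatic equilibrium: the ice load ρ_ice t is balanced by mantle displaced below, ρ_m s.
s = t ρ_ice / ρ_m = 2650 m × 919.5/3216 = 758 m.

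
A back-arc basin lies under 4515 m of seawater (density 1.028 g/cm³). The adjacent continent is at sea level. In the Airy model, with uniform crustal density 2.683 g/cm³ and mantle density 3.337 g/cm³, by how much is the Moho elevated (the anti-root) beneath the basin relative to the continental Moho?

11400 m

In Airy isostatic equilibrium: replacing crust with seawater at the top is compensated by replacing crust with mantle at the base: d (ρ_c − ρ_w) = a (ρ_m − ρ_c).
a = d (ρ_c − ρ_w)/(ρ_m − ρ_c) = 4515 m × 1.655/0.654 = 11400 m.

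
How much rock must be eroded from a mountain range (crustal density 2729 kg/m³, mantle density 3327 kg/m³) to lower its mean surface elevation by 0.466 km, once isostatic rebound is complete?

2.59 km

Net drop Δ = e − u = e − e ρ_c/ρ_m = e (ρ_m − ρ_c)/ρ_m.
e = Δ ρ_m/(ρ_m − ρ_c) = 0.466 km × 3327/598 = 2.59 km.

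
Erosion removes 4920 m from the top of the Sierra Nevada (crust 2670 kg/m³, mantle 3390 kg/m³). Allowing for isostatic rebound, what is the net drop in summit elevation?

1040 m

Rebound u = e ρ_c/ρ_m = 4920 m × 2670/3390 = 3875 m.
Net surface drop = e − u = 4920 m − 3875 m = e (ρ_m − ρ_c)/ρ_m = 1040 m.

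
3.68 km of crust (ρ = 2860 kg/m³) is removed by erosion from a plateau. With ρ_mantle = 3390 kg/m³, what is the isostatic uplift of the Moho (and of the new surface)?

Unloading: uplift u = e ρ_c/ρ_m = 3.68 km × 2860/3390 = 3.1 km.

3.1 km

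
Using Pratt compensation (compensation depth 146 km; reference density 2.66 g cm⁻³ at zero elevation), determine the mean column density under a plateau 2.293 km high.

2.62 g cm⁻³

Pratt balance: ρ_ref D = ρ (D + h).
ρ = ρ_ref D/(D + h) = 2.66 × 146 km/(146 km + 2.293 km) = 2.62 g cm⁻³.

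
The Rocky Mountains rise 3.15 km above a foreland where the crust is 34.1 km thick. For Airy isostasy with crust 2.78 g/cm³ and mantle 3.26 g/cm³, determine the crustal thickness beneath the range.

55.5 km

Root depth r = h ρ_c / (ρ_m − ρ_c) = 3.15 km × 2.78 / 0.48 = 18.24 km.
Total thickness = T + h + r = 34.1 km + 3.15 km + 18.24 km = 55.5 km.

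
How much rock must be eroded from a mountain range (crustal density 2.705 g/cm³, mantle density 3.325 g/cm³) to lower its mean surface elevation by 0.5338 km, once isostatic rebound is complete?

Net drop Δ = e − u = e − e ρ_c/ρ_m = e (ρ_m − ρ_c)/ρ_m.
e = Δ ρ_m/(ρ_m − ρ_c) = 0.5338 km × 3.325/0.62 = 2.86 km.

2.86 km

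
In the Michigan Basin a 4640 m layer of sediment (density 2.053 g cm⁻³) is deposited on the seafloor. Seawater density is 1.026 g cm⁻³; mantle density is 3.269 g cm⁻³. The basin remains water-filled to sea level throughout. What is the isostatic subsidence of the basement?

Submarine loading: the sediment displaces seawater, and the subsidence is in turn flooded, so s (ρ_m − ρ_w) = t (ρ_sed − ρ_w).
s = 4640 m × (2.053 − 1.026) / (3.269 − 1.026) = 2120 m.

2120 m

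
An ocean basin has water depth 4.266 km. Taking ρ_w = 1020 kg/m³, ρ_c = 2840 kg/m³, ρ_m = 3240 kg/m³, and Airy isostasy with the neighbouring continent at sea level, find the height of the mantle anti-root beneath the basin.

19.4 km

Balancing pressure at the compensation depth: replacing crust with seawater at the top is compensated by replacing crust with mantle at the base: d (ρ_c − ρ_w) = a (ρ_m − ρ_c).
a = d (ρ_c − ρ_w)/(ρ_m − ρ_c) = 4.266 km × 1820/400 = 19.4 km.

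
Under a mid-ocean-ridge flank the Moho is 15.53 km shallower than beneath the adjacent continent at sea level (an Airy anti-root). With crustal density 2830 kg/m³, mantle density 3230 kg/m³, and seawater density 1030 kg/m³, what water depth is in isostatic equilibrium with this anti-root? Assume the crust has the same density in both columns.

3.45 km

Replacing a thickness d of crust by seawater at the top must be balanced by replacing crust with mantle at the base: d (ρ_c − ρ_w) = a (ρ_m − ρ_c).
d = a (ρ_m − ρ_c)/(ρ_c − ρ_w) = 15.53 km × 400/1800 = 3.45 km.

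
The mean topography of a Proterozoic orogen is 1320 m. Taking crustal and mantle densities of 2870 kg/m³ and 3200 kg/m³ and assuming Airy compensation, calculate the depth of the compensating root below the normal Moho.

11500 m

For local isostatic compensation: the weight of the topography is balanced by the buoyancy of the root, ρ_c h = (ρ_m − ρ_c) r.
r = h · ρ_c / (ρ_m − ρ_c) = 1320 m × 2870 / (3200 − 2870) = 11500 m.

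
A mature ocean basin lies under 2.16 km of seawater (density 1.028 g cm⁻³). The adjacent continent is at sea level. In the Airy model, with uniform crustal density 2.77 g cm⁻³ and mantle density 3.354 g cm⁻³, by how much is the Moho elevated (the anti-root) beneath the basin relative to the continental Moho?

For local isostatic compensation: replacing crust with seawater at the top is compensated by replacing crust with mantle at the base: d (ρ_c − ρ_w) = a (ρ_m − ρ_c).
a = d (ρ_c − ρ_w)/(ρ_m − ρ_c) = 2.16 km × 1.742/0.584 = 6.44 km.

6.44 km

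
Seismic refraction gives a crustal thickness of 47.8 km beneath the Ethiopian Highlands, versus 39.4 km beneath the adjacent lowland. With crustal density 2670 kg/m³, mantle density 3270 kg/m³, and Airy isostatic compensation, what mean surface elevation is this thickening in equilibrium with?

Excess crust Δ = 47.8 km − 39.4 km = 8.4 km, split between elevation h and root r with h + r = Δ.
Airy balance ρ_c h = (ρ_m − ρ_c) r gives r = h ρ_c/(ρ_m − ρ_c), so h (1 + ρ_c/(ρ_m − ρ_c)) = Δ, i.e. h = Δ (ρ_m − ρ_c)/ρ_m.
h = 8.4 km × 600/3270 = 1.54 km.

1.54 km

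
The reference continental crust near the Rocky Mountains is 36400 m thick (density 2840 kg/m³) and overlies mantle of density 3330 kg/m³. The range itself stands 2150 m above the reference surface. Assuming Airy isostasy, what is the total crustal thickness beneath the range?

51000 m

Root depth r = h ρ_c / (ρ_m − ρ_c) = 2150 m × 2840 / 490 = 12460 m.
Total thickness = T + h + r = 36400 m + 2150 m + 12460 m = 51000 m.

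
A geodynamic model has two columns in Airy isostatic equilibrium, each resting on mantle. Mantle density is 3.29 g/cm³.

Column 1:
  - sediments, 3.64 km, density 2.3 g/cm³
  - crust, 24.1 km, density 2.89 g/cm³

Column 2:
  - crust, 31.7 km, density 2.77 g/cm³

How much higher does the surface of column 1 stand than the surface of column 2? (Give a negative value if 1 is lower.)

For any compensation level in the mantle, the mantle terms cancel and isostasy reduces to e = (Σt_1 − Σt_2) − (Σ(ρt)_1 − Σ(ρt)_2) / ρ_m.
Σt_1 = 27.74 km; Σt_2 = 31.7 km; Σ(ρt)_1 = 78.021; Σ(ρt)_2 = 87.809 (in km·g/cm³).
e = (27.74 − 31.7) − (78.021 − 87.809) / 3.29 = −0.985 km.

−0.985 km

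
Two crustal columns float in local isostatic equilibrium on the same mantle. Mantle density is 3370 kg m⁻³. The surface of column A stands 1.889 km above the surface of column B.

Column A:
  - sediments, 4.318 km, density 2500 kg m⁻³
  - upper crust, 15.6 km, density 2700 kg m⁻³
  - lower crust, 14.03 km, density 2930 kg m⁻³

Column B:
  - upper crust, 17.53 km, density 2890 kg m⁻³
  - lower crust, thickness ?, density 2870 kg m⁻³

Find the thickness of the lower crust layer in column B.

Take the compensation level at the base of the deeper column (depth z_c below the surface of column A) and equate Σ ρ_i t_i down to z_c; mantle fills any gap and the z_c terms cancel.
Column A: 4.318×2500 + 15.6×2700 + 14.03×2930 + (z_c − 33.948)×3370
Column B: 1.889×0 + 17.53×2890 + x×2870 + (z_c − 1.889 − 17.53 − x)×3370
The z_c×3370 term appears on both sides and cancels. Collect the known terms of each column as K = Σ(ρt)_known − 3370 × (depth of known layers): K_A = 94022.9 − 3370×33.948 = −20381.86; K_B = 50661.7 − 3370×(1.889 + 17.53) = −14780.33.
Balance: K_A = K_B − x×(3370 − 2870), so x = (K_B − K_A)/(3370 − 2870) = 5601.53/500 = 11.2 km.

11.2 km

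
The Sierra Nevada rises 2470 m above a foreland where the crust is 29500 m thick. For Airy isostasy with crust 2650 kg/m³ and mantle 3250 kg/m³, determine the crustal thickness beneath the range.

42900 m

Root depth r = h ρ_c / (ρ_m − ρ_c) = 2470 m × 2650 / 600 = 10910 m.
Total thickness = T + h + r = 29500 m + 2470 m + 10910 m = 42900 m.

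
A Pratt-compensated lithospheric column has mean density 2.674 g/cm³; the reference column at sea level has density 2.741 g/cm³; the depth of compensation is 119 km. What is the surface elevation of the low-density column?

ρ_ref D = ρ (D + h) → h = D (ρ_ref − ρ)/ρ.
h = 119 km × (2.741 − 2.674)/2.674 = 2.98 km.

2.98 km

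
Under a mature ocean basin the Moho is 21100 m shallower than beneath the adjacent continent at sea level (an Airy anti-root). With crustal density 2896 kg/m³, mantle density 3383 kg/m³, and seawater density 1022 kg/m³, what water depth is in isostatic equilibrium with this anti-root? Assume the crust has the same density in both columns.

Replacing a thickness d of crust by seawater at the top must be balanced by replacing crust with mantle at the base: d (ρ_c − ρ_w) = a (ρ_m − ρ_c).
d = a (ρ_m − ρ_c)/(ρ_c − ρ_w) = 21100 m × 487/1874 = 5480 m.

5480 m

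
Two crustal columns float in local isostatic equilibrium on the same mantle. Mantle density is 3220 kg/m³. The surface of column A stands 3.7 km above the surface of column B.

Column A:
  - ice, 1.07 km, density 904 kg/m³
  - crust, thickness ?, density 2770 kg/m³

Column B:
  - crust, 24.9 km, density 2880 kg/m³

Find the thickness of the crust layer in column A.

39.8 km

Take the compensation level at the base of the deeper column (depth z_c below the surface of column A) and equate Σ ρ_i t_i down to z_c; mantle fills any gap and the z_c terms cancel.
Column A: 1.07×904 + x×2770 + (z_c − 1.07 − x)×3220
Column B: 3.7×0 + 24.9×2880 + (z_c − 3.7 − 24.9)×3220
The z_c×3220 term appears on both sides and cancels. Collect the known terms of each column as K = Σ(ρt)_known − 3220 × (depth of known layers): K_A = 967.28 − 3220×1.07 = −2478.12; K_B = 71712 − 3220×(3.7 + 24.9) = −20380.
Balance: K_A − x×(3220 − 2770) = K_B, so x = (K_A − K_B)/(3220 − 2770) = 17901.9/450 = 39.8 km.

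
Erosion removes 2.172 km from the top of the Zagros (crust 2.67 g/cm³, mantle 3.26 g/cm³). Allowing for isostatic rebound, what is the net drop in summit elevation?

Rebound u = e ρ_c/ρ_m = 2.172 km × 2.67/3.26 = 1.779 km.
Net surface drop = e − u = 2.172 km − 1.779 km = e (ρ_m − ρ_c)/ρ_m = 0.393 km.

0.393 km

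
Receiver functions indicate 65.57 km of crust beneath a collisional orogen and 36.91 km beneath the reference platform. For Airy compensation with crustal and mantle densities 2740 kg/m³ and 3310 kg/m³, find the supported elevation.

4.94 km

Excess crust Δ = 65.57 km − 36.91 km = 28.66 km, split between elevation h and root r with h + r = Δ.
Airy balance ρ_c h = (ρ_m − ρ_c) r gives r = h ρ_c/(ρ_m − ρ_c), so h (1 + ρ_c/(ρ_m − ρ_c)) = Δ, i.e. h = Δ (ρ_m − ρ_c)/ρ_m.
h = 28.66 km × 570/3310 = 4.94 km.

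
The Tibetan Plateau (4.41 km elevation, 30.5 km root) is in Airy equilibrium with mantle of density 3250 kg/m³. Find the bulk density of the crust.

ρ_c h = (ρ_m − ρ_c) r → ρ_c (h + r) = ρ_m r → ρ_c = ρ_m r / (h + r).
ρ_c = 3250 × 30.5 km / (4.41 km + 30.5 km) = 2840 kg/m³.

2840 kg/m³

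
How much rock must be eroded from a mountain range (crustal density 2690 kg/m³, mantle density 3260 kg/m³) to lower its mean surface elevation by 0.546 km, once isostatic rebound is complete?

3.12 km

Net drop Δ = e − u = e − e ρ_c/ρ_m = e (ρ_m − ρ_c)/ρ_m.
e = Δ ρ_m/(ρ_m − ρ_c) = 0.546 km × 3260/570 = 3.12 km.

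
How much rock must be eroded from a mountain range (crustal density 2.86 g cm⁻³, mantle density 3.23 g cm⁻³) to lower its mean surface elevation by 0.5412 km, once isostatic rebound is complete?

4.72 km

Net drop Δ = e − u = e − e ρ_c/ρ_m = e (ρ_m − ρ_c)/ρ_m.
e = Δ ρ_m/(ρ_m − ρ_c) = 0.5412 km × 3.23/0.37 = 4.72 km.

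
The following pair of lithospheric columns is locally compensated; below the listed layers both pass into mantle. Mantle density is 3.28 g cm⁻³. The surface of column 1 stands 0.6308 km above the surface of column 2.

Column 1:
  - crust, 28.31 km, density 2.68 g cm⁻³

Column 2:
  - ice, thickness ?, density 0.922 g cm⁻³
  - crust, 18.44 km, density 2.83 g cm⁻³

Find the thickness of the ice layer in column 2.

Take the compensation level at the base of the deeper column (depth z_c below the surface of column 1) and equate Σ ρ_i t_i down to z_c; mantle fills any gap and the z_c terms cancel.
Column 1: 28.31×2.68 + (z_c − 28.31)×3.28
Column 2: 0.6308×0 + x×0.922 + 18.44×2.83 + (z_c − 0.6308 − 18.44 − x)×3.28
The z_c×3.28 term appears on both sides and cancels. Collect the known terms of each column as K = Σ(ρt)_known − 3.28 × (depth of known layers): K_1 = 75.8708 − 3.28×28.31 = −16.986; K_2 = 52.1852 − 3.28×(0.6308 + 18.44) = −10.367024.
Balance: K_1 = K_2 − x×(3.28 − 0.922), so x = (K_2 − K_1)/(3.28 − 0.922) = 6.61898/2.358 = 2.81 km.

2.81 km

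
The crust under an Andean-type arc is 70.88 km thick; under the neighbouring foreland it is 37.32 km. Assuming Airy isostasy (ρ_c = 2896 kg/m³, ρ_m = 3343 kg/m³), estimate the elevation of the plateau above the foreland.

4.49 km

Excess crust Δ = 70.88 km − 37.32 km = 33.56 km, split between elevation h and root r with h + r = Δ.
Airy balance ρ_c h = (ρ_m − ρ_c) r gives r = h ρ_c/(ρ_m − ρ_c), so h (1 + ρ_c/(ρ_m − ρ_c)) = Δ, i.e. h = Δ (ρ_m − ρ_c)/ρ_m.
h = 33.56 km × 447/3343 = 4.49 km.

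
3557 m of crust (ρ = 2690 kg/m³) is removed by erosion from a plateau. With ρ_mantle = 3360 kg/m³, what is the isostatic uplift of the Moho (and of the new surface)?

Unloading: uplift u = e ρ_c/ρ_m = 3557 m × 2690/3360 = 2850 m.

2850 m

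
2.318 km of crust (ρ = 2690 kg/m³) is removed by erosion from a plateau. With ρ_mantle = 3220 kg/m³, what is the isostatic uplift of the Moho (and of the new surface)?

Unloading: uplift u = e ρ_c/ρ_m = 2.318 km × 2690/3220 = 1.94 km.

1.94 km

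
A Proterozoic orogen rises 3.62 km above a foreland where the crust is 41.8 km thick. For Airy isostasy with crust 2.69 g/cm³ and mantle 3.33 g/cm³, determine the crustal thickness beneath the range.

Root depth r = h ρ_c / (ρ_m − ρ_c) = 3.62 km × 2.69 / 0.64 = 15.22 km.
Total thickness = T + h + r = 41.8 km + 3.62 km + 15.22 km = 60.6 km.

60.6 km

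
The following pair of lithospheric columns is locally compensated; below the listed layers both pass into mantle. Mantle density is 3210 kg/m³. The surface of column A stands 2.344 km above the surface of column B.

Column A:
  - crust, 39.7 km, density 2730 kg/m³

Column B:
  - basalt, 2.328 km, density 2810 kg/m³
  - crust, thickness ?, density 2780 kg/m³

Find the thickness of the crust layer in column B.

24.7 km

Take the compensation level at the base of the deeper column (depth z_c below the surface of column A) and equate Σ ρ_i t_i down to z_c; mantle fills any gap and the z_c terms cancel.
Column A: 39.7×2730 + (z_c − 39.7)×3210
Column B: 2.344×0 + 2.328×2810 + x×2780 + (z_c − 2.344 − 2.328 − x)×3210
The z_c×3210 term appears on both sides and cancels. Collect the known terms of each column as K = Σ(ρt)_known − 3210 × (depth of known layers): K_A = 108381 − 3210×39.7 = −19056; K_B = 6541.68 − 3210×(2.344 + 2.328) = −8455.44.
Balance: K_A = K_B − x×(3210 − 2780), so x = (K_B − K_A)/(3210 − 2780) = 10600.6/430 = 24.7 km.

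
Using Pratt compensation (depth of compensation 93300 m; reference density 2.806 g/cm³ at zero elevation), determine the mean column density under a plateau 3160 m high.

Pratt balance: ρ_ref D = ρ (D + h).
ρ = ρ_ref D/(D + h) = 2.806 × 93300 m/(93300 m + 3160 m) = 2.71 g/cm³.

2.71 g/cm³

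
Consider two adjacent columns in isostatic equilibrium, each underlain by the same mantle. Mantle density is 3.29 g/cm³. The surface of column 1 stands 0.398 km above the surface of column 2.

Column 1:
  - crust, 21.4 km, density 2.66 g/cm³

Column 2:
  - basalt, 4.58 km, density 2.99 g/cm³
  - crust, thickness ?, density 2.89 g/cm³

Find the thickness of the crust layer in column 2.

27 km

Take the compensation level at the base of the deeper column (depth z_c below the surface of column 1) and equate Σ ρ_i t_i down to z_c; mantle fills any gap and the z_c terms cancel.
Column 1: 21.4×2.66 + (z_c − 21.4)×3.29
Column 2: 0.398×0 + 4.58×2.99 + x×2.89 + (z_c − 0.398 − 4.58 − x)×3.29
The z_c×3.29 term appears on both sides and cancels. Collect the known terms of each column as K = Σ(ρt)_known − 3.29 × (depth of known layers): K_1 = 56.924 − 3.29×21.4 = −13.482; K_2 = 13.6942 − 3.29×(0.398 + 4.58) = −2.68342.
Balance: K_1 = K_2 − x×(3.29 − 2.89), so x = (K_2 − K_1)/(3.29 − 2.89) = 10.7986/0.4 = 27 km.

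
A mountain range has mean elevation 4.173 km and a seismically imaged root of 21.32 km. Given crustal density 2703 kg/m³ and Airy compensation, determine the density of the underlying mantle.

Airy balance: ρ_c h = (ρ_m − ρ_c) r → ρ_m = ρ_c (1 + h/r).
ρ_m = 2703 × (1 + 4.173 km/21.32 km) = 3230 kg/m³.

3230 kg/m³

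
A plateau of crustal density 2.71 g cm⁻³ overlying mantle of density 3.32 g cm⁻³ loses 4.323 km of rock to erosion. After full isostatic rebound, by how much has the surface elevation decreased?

Rebound u = e ρ_c/ρ_m = 4.323 km × 2.71/3.32 = 3.529 km.
Net surface drop = e − u = 4.323 km − 3.529 km = e (ρ_m − ρ_c)/ρ_m = 0.794 km.

0.794 km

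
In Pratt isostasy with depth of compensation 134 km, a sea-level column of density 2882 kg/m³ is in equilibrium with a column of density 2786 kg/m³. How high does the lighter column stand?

ρ_ref D = ρ (D + h) → h = D (ρ_ref − ρ)/ρ.
h = 134 km × (2882 − 2786)/2786 = 4.62 km.

4.62 km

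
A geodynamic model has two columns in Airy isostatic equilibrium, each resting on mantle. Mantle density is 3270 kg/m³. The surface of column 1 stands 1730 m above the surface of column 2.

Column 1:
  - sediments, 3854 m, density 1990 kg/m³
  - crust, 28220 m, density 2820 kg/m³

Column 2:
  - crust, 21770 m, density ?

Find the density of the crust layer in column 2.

2720 kg/m³

Take the compensation level at the base of the deeper column (depth z_c below the surface of column 1) and equate Σ ρ_i t_i down to z_c; mantle fills any gap and the z_c terms cancel.
Column 1: 3854×1990 + 28220×2820 + (z_c − 32074)×3270
Column 2: 1730×0 + 21770×ρ + (z_c − 1730 − 21770)×3270
The z_c×3270 term appears on both sides and cancels. Collect the known terms of each column as K = Σ(ρt)_known − 3270 × (depth of known layers): K_1 = 87249860 − 3270×32074 = −17632120; K_2 = 0 − 3270×(1730 + 21770) = −76845000.
Balance: K_1 = K_2 + 21770×ρ, so ρ = (K_1 − K_2)/21770 = 59212900/21770 = 2720 kg/m³.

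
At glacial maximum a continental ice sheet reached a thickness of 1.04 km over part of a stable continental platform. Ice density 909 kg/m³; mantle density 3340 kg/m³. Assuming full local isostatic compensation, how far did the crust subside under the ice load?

By Archimedes' principle applied to the lithosphere: the ice load ρ_ice t is balanced by mantle displaced below, ρ_m s.
s = t ρ_ice / ρ_m = 1.04 km × 909/3340 = 0.283 km.

0.283 km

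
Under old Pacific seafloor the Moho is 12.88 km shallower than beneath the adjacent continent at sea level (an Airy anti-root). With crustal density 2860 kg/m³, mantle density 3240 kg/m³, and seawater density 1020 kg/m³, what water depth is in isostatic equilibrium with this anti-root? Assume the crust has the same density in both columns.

2.66 km

Replacing a thickness d of crust by seawater at the top must be balanced by replacing crust with mantle at the base: d (ρ_c − ρ_w) = a (ρ_m − ρ_c).
d = a (ρ_m − ρ_c)/(ρ_c − ρ_w) = 12.88 km × 380/1840 = 2.66 km.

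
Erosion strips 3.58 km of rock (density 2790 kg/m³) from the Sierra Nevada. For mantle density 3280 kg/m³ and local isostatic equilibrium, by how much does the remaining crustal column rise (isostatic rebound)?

3.05 km

Unloading: uplift u = e ρ_c/ρ_m = 3.58 km × 2790/3280 = 3.05 km.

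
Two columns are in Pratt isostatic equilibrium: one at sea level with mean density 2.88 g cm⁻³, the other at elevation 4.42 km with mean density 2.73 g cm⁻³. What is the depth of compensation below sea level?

ρ_ref D = ρ (D + h) → D (ρ_ref − ρ) = ρ h.
D = ρ h/(ρ_ref − ρ) = 2.73 × 4.42 km/(2.88 − 2.73) = 80.4 km.

80.4 km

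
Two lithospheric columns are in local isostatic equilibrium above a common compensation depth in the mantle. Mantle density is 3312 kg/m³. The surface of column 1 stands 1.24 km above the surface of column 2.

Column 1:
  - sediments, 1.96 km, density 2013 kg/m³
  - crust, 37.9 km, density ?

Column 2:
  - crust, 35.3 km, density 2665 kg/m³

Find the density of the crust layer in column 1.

Take the compensation level at the base of the deeper column (depth z_c below the surface of column 1) and equate Σ ρ_i t_i down to z_c; mantle fills any gap and the z_c terms cancel.
Column 1: 1.96×2013 + 37.9×ρ + (z_c − 39.86)×3312
Column 2: 1.24×0 + 35.3×2665 + (z_c − 1.24 − 35.3)×3312
The z_c×3312 term appears on both sides and cancels. Collect the known terms of each column as K = Σ(ρt)_known − 3312 × (depth of known layers): K_1 = 3945.48 − 3312×39.86 = −128070.84; K_2 = 94074.5 − 3312×(1.24 + 35.3) = −26945.98.
Balance: K_1 + 37.9×ρ = K_2, so ρ = (K_2 − K_1)/37.9 = 101125/37.9 = 2670 kg/m³.

2670 kg/m³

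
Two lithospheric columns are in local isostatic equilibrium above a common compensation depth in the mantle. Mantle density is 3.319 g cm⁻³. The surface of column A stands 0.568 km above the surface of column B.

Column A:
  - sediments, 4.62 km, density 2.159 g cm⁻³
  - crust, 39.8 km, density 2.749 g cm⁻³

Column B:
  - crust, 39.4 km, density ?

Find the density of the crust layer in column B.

Take the compensation level at the base of the deeper column (depth z_c below the surface of column A) and equate Σ ρ_i t_i down to z_c; mantle fills any gap and the z_c terms cancel.
Column A: 4.62×2.159 + 39.8×2.749 + (z_c − 44.42)×3.319
Column B: 0.568×0 + 39.4×ρ + (z_c − 0.568 − 39.4)×3.319
The z_c×3.319 term appears on both sides and cancels. Collect the known terms of each column as K = Σ(ρt)_known − 3.319 × (depth of known layers): K_A = 119.38478 − 3.319×44.42 = −28.0452; K_B = 0 − 3.319×(0.568 + 39.4) = −132.653792.
Balance: K_A = K_B + 39.4×ρ, so ρ = (K_A − K_B)/39.4 = 104.609/39.4 = 2.66 g cm⁻³.

2.66 g cm⁻³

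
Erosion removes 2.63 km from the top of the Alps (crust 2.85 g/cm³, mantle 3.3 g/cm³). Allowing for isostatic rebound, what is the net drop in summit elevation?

0.359 km

Rebound u = e ρ_c/ρ_m = 2.63 km × 2.85/3.3 = 2.271 km.
Net surface drop = e − u = 2.63 km − 2.271 km = e (ρ_m − ρ_c)/ρ_m = 0.359 km.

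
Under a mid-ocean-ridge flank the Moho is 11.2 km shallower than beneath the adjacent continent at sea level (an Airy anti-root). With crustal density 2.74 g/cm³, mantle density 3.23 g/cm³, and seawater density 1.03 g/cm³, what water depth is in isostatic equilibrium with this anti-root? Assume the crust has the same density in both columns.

Replacing a thickness d of crust by seawater at the top must be balanced by replacing crust with mantle at the base: d (ρ_c − ρ_w) = a (ρ_m − ρ_c).
d = a (ρ_m − ρ_c)/(ρ_c − ρ_w) = 11.2 km × 0.49/1.71 = 3.21 km.

3.21 km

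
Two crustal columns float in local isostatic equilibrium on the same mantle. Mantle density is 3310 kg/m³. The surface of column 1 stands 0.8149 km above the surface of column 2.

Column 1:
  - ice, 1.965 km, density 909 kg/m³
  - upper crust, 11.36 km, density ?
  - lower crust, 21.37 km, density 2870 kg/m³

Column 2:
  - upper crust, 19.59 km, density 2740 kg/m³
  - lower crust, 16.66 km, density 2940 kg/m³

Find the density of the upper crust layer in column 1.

Take the compensation level at the base of the deeper column (depth z_c below the surface of column 1) and equate Σ ρ_i t_i down to z_c; mantle fills any gap and the z_c terms cancel.
Column 1: 1.965×909 + 11.36×ρ + 21.37×2870 + (z_c − 34.695)×3310
Column 2: 0.8149×0 + 19.59×2740 + 16.66×2940 + (z_c − 0.8149 − 36.25)×3310
The z_c×3310 term appears on both sides and cancels. Collect the known terms of each column as K = Σ(ρt)_known − 3310 × (depth of known layers): K_1 = 63118.085 − 3310×34.695 = −51722.365; K_2 = 102657 − 3310×(0.8149 + 36.25) = −20027.819.
Balance: K_1 + 11.36×ρ = K_2, so ρ = (K_2 − K_1)/11.36 = 31694.5/11.36 = 2790 kg/m³.

2790 kg/m³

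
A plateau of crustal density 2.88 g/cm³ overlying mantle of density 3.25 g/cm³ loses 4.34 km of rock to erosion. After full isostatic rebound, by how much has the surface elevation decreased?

Rebound u = e ρ_c/ρ_m = 4.34 km × 2.88/3.25 = 3.846 km.
Net surface drop = e − u = 4.34 km − 3.846 km = e (ρ_m − ρ_c)/ρ_m = 0.494 km.

0.494 km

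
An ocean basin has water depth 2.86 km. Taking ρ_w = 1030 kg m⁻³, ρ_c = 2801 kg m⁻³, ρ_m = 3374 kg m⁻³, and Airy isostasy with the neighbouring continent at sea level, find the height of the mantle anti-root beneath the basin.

Equating mass per unit area of the two columns: replacing crust with seawater at the top is compensated by replacing crust with mantle at the base: d (ρ_c − ρ_w) = a (ρ_m − ρ_c).
a = d (ρ_c − ρ_w)/(ρ_m − ρ_c) = 2.86 km × 1771/573 = 8.84 km.

8.84 km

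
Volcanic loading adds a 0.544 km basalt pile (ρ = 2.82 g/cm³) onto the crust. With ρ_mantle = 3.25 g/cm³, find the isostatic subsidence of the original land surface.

Subaerial loading: s = t ρ_load / ρ_m.
s = 0.544 km × 2.82/3.25 = 0.472 km.

0.472 km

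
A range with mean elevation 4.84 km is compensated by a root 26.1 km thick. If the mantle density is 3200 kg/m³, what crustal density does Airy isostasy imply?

ρ_c h = (ρ_m − ρ_c) r → ρ_c (h + r) = ρ_m r → ρ_c = ρ_m r / (h + r).
ρ_c = 3200 × 26.1 km / (4.84 km + 26.1 km) = 2700 kg/m³.

2700 kg/m³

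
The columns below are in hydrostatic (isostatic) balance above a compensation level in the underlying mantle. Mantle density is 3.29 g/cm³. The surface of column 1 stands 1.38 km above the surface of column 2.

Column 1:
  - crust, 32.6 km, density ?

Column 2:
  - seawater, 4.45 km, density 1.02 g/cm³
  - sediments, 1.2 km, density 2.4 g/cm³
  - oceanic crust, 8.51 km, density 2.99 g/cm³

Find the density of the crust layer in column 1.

2.73 g/cm³

Take the compensation level at the base of the deeper column (depth z_c below the surface of column 1) and equate Σ ρ_i t_i down to z_c; mantle fills any gap and the z_c terms cancel.
Column 1: 32.6×ρ + (z_c − 32.6)×3.29
Column 2: 1.38×0 + 4.45×1.02 + 1.2×2.4 + 8.51×2.99 + (z_c − 1.38 − 14.16)×3.29
The z_c×3.29 term appears on both sides and cancels. Collect the known terms of each column as K = Σ(ρt)_known − 3.29 × (depth of known layers): K_1 = 0 − 3.29×32.6 = −107.254; K_2 = 32.8639 − 3.29×(1.38 + 14.16) = −18.2627.
Balance: K_1 + 32.6×ρ = K_2, so ρ = (K_2 − K_1)/32.6 = 88.9913/32.6 = 2.73 g/cm³.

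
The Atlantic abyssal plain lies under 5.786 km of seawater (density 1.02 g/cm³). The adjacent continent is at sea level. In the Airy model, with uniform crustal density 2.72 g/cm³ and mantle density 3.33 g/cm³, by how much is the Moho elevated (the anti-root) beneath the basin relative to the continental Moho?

16.1 km

In Airy isostatic equilibrium: replacing crust with seawater at the top is compensated by replacing crust with mantle at the base: d (ρ_c − ρ_w) = a (ρ_m − ρ_c).
a = d (ρ_c − ρ_w)/(ρ_m − ρ_c) = 5.786 km × 1.7/0.61 = 16.1 km.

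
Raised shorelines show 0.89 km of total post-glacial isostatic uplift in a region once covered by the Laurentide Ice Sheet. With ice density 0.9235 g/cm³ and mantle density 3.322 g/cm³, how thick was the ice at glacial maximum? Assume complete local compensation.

u = t ρ_ice/ρ_m → t = u ρ_m/ρ_ice = 0.89 km × 3.322/0.9235 = 3.2 km.

3.2 km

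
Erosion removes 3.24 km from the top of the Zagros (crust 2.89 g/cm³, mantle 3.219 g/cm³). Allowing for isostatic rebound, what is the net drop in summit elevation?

Rebound u = e ρ_c/ρ_m = 3.24 km × 2.89/3.219 = 2.909 km.
Net surface drop = e − u = 3.24 km − 2.909 km = e (ρ_m − ρ_c)/ρ_m = 0.331 km.

0.331 km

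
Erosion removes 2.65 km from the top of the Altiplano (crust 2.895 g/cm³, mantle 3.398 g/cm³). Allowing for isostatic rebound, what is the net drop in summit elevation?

0.392 km

Rebound u = e ρ_c/ρ_m = 2.65 km × 2.895/3.398 = 2.258 km.
Net surface drop = e − u = 2.65 km − 2.258 km = e (ρ_m − ρ_c)/ρ_m = 0.392 km.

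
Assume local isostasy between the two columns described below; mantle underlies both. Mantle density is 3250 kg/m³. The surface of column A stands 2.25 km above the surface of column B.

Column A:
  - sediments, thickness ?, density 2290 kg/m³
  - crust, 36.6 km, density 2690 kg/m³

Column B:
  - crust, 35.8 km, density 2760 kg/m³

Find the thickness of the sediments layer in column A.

Take the compensation level at the base of the deeper column (depth z_c below the surface of column A) and equate Σ ρ_i t_i down to z_c; mantle fills any gap and the z_c terms cancel.
Column A: x×2290 + 36.6×2690 + (z_c − 36.6 − x)×3250
Column B: 2.25×0 + 35.8×2760 + (z_c − 2.25 − 35.8)×3250
The z_c×3250 term appears on both sides and cancels. Collect the known terms of each column as K = Σ(ρt)_known − 3250 × (depth of known layers): K_A = 98454 − 3250×36.6 = −20496; K_B = 98808 − 3250×(2.25 + 35.8) = −24854.5.
Balance: K_A − x×(3250 − 2290) = K_B, so x = (K_A − K_B)/(3250 − 2290) = 4358.5/960 = 4.54 km.

4.54 km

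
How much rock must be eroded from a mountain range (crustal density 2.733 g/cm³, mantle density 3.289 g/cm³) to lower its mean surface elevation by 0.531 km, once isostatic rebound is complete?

Net drop Δ = e − u = e − e ρ_c/ρ_m = e (ρ_m − ρ_c)/ρ_m.
e = Δ ρ_m/(ρ_m − ρ_c) = 0.531 km × 3.289/0.556 = 3.14 km.

3.14 km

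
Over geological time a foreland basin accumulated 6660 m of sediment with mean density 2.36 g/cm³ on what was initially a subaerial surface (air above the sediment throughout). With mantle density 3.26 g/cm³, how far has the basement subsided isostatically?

4820 m

Subaerial load: s = t ρ_sed / ρ_m = 6660 m × 2.36/3.26 = 4820 m.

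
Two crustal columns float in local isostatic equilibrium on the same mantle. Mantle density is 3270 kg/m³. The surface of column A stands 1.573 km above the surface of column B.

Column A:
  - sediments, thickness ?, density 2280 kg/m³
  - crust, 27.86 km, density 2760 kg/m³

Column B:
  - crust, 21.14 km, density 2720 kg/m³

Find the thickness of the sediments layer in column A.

Take the compensation level at the base of the deeper column (depth z_c below the surface of column A) and equate Σ ρ_i t_i down to z_c; mantle fills any gap and the z_c terms cancel.
Column A: x×2280 + 27.86×2760 + (z_c − 27.86 − x)×3270
Column B: 1.573×0 + 21.14×2720 + (z_c − 1.573 − 21.14)×3270
The z_c×3270 term appears on both sides and cancels. Collect the known terms of each column as K = Σ(ρt)_known − 3270 × (depth of known layers): K_A = 76893.6 − 3270×27.86 = −14208.6; K_B = 57500.8 − 3270×(1.573 + 21.14) = −16770.71.
Balance: K_A − x×(3270 − 2280) = K_B, so x = (K_A − K_B)/(3270 − 2280) = 2562.11/990 = 2.59 km.

2.59 km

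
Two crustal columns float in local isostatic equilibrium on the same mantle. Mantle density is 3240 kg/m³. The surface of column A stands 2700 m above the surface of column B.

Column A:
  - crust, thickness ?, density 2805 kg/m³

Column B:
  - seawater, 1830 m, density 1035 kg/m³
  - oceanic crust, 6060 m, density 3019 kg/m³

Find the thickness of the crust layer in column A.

Take the compensation level at the base of the deeper column (depth z_c below the surface of column A) and equate Σ ρ_i t_i down to z_c; mantle fills any gap and the z_c terms cancel.
Column A: x×2805 + (z_c − 0 − x)×3240
Column B: 2700×0 + 1830×1035 + 6060×3019 + (z_c − 2700 − 7890)×3240
The z_c×3240 term appears on both sides and cancels. Collect the known terms of each column as K = Σ(ρt)_known − 3240 × (depth of known layers): K_A = 0 − 3240×0 = 0; K_B = 20189190 − 3240×(2700 + 7890) = −14122410.
Balance: K_A − x×(3240 − 2805) = K_B, so x = (K_A − K_B)/(3240 − 2805) = 14122400/435 = 32500 m.

32500 m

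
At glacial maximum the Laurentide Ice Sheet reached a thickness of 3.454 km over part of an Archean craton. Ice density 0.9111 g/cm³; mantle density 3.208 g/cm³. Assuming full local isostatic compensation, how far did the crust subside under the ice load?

0.981 km

By Archimedes' principle applied to the lithosphere: the ice load ρ_ice t is balanced by mantle displaced below, ρ_m s.
s = t ρ_ice / ρ_m = 3.454 km × 0.9111/3.208 = 0.981 km.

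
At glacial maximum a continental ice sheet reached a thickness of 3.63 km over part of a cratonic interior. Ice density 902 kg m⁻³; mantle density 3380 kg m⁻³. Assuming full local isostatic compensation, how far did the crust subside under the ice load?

0.969 km

Isostatic balance requires: the ice load ρ_ice t is balanced by mantle displaced below, ρ_m s.
s = t ρ_ice / ρ_m = 3.63 km × 902/3380 = 0.969 km.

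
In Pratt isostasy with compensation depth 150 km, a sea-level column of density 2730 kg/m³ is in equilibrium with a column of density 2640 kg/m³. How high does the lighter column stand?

5.11 km

ρ_ref D = ρ (D + h) → h = D (ρ_ref − ρ)/ρ.
h = 150 km × (2730 − 2640)/2640 = 5.11 km.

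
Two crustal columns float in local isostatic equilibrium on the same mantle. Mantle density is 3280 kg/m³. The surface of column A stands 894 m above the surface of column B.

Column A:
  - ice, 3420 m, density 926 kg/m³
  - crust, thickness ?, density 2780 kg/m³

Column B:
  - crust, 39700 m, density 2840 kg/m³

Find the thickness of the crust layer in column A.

Take the compensation level at the base of the deeper column (depth z_c below the surface of column A) and equate Σ ρ_i t_i down to z_c; mantle fills any gap and the z_c terms cancel.
Column A: 3420×926 + x×2780 + (z_c − 3420 − x)×3280
Column B: 894×0 + 39700×2840 + (z_c − 894 − 39700)×3280
The z_c×3280 term appears on both sides and cancels. Collect the known terms of each column as K = Σ(ρt)_known − 3280 × (depth of known layers): K_A = 3166920 − 3280×3420 = −8050680; K_B = 112748000 − 3280×(894 + 39700) = −20400320.
Balance: K_A − x×(3280 − 2780) = K_B, so x = (K_A − K_B)/(3280 − 2780) = 12349600/500 = 24700 m.

24700 m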